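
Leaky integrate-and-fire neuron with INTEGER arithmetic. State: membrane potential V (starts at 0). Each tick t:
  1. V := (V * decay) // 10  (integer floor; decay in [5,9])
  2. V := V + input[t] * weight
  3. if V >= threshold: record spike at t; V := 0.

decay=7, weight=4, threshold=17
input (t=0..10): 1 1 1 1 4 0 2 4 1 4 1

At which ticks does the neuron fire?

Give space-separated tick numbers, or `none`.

Answer: 4 7 9

Derivation:
t=0: input=1 -> V=4
t=1: input=1 -> V=6
t=2: input=1 -> V=8
t=3: input=1 -> V=9
t=4: input=4 -> V=0 FIRE
t=5: input=0 -> V=0
t=6: input=2 -> V=8
t=7: input=4 -> V=0 FIRE
t=8: input=1 -> V=4
t=9: input=4 -> V=0 FIRE
t=10: input=1 -> V=4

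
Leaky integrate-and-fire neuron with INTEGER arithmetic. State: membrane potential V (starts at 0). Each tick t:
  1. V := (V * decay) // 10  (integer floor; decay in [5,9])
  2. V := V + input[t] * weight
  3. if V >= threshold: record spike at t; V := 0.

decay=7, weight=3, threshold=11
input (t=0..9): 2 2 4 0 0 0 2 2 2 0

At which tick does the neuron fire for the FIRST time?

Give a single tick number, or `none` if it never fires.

Answer: 2

Derivation:
t=0: input=2 -> V=6
t=1: input=2 -> V=10
t=2: input=4 -> V=0 FIRE
t=3: input=0 -> V=0
t=4: input=0 -> V=0
t=5: input=0 -> V=0
t=6: input=2 -> V=6
t=7: input=2 -> V=10
t=8: input=2 -> V=0 FIRE
t=9: input=0 -> V=0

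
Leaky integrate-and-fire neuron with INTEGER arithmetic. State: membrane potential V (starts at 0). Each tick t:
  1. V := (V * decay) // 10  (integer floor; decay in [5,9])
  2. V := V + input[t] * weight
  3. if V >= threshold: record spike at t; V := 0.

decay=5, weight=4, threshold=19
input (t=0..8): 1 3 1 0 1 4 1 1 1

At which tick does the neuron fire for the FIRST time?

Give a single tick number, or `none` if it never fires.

t=0: input=1 -> V=4
t=1: input=3 -> V=14
t=2: input=1 -> V=11
t=3: input=0 -> V=5
t=4: input=1 -> V=6
t=5: input=4 -> V=0 FIRE
t=6: input=1 -> V=4
t=7: input=1 -> V=6
t=8: input=1 -> V=7

Answer: 5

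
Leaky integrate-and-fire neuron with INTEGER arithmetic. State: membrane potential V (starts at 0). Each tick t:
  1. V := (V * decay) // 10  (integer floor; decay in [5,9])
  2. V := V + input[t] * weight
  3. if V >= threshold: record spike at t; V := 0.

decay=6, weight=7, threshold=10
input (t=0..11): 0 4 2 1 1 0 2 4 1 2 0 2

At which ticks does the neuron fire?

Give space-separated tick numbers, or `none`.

t=0: input=0 -> V=0
t=1: input=4 -> V=0 FIRE
t=2: input=2 -> V=0 FIRE
t=3: input=1 -> V=7
t=4: input=1 -> V=0 FIRE
t=5: input=0 -> V=0
t=6: input=2 -> V=0 FIRE
t=7: input=4 -> V=0 FIRE
t=8: input=1 -> V=7
t=9: input=2 -> V=0 FIRE
t=10: input=0 -> V=0
t=11: input=2 -> V=0 FIRE

Answer: 1 2 4 6 7 9 11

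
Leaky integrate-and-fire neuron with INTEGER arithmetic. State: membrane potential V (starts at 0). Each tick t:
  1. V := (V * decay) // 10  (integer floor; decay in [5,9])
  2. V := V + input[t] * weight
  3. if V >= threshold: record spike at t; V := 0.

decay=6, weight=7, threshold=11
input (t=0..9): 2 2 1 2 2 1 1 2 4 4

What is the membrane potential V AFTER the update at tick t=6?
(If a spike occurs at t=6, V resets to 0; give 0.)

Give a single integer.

Answer: 0

Derivation:
t=0: input=2 -> V=0 FIRE
t=1: input=2 -> V=0 FIRE
t=2: input=1 -> V=7
t=3: input=2 -> V=0 FIRE
t=4: input=2 -> V=0 FIRE
t=5: input=1 -> V=7
t=6: input=1 -> V=0 FIRE
t=7: input=2 -> V=0 FIRE
t=8: input=4 -> V=0 FIRE
t=9: input=4 -> V=0 FIRE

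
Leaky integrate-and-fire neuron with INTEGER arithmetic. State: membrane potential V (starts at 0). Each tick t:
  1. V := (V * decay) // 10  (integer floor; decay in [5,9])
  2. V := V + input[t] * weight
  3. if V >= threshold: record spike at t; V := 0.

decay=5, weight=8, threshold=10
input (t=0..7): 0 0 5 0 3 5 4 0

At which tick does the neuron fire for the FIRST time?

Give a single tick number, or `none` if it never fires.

Answer: 2

Derivation:
t=0: input=0 -> V=0
t=1: input=0 -> V=0
t=2: input=5 -> V=0 FIRE
t=3: input=0 -> V=0
t=4: input=3 -> V=0 FIRE
t=5: input=5 -> V=0 FIRE
t=6: input=4 -> V=0 FIRE
t=7: input=0 -> V=0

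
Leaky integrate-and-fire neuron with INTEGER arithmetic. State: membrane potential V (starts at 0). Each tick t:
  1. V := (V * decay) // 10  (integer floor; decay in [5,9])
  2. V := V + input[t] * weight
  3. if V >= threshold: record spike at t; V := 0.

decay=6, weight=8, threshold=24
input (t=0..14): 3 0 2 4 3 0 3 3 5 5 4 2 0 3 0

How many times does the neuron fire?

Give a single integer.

Answer: 9

Derivation:
t=0: input=3 -> V=0 FIRE
t=1: input=0 -> V=0
t=2: input=2 -> V=16
t=3: input=4 -> V=0 FIRE
t=4: input=3 -> V=0 FIRE
t=5: input=0 -> V=0
t=6: input=3 -> V=0 FIRE
t=7: input=3 -> V=0 FIRE
t=8: input=5 -> V=0 FIRE
t=9: input=5 -> V=0 FIRE
t=10: input=4 -> V=0 FIRE
t=11: input=2 -> V=16
t=12: input=0 -> V=9
t=13: input=3 -> V=0 FIRE
t=14: input=0 -> V=0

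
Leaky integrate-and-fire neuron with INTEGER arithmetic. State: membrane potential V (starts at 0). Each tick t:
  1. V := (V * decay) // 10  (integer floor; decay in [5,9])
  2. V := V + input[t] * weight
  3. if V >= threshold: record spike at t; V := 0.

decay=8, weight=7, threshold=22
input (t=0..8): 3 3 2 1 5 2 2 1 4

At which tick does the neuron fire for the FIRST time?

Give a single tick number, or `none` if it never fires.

Answer: 1

Derivation:
t=0: input=3 -> V=21
t=1: input=3 -> V=0 FIRE
t=2: input=2 -> V=14
t=3: input=1 -> V=18
t=4: input=5 -> V=0 FIRE
t=5: input=2 -> V=14
t=6: input=2 -> V=0 FIRE
t=7: input=1 -> V=7
t=8: input=4 -> V=0 FIRE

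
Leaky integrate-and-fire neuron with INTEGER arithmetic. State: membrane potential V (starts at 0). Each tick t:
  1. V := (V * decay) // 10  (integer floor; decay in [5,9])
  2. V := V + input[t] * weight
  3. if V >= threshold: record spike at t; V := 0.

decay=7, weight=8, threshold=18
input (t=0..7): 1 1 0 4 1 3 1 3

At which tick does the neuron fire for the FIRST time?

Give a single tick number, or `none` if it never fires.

t=0: input=1 -> V=8
t=1: input=1 -> V=13
t=2: input=0 -> V=9
t=3: input=4 -> V=0 FIRE
t=4: input=1 -> V=8
t=5: input=3 -> V=0 FIRE
t=6: input=1 -> V=8
t=7: input=3 -> V=0 FIRE

Answer: 3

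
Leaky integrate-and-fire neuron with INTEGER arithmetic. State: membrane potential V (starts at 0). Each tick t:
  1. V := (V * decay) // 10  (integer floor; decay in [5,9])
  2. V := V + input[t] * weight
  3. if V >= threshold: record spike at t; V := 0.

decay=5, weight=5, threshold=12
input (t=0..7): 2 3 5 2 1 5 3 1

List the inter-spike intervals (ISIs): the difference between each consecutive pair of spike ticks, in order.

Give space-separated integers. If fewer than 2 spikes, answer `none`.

t=0: input=2 -> V=10
t=1: input=3 -> V=0 FIRE
t=2: input=5 -> V=0 FIRE
t=3: input=2 -> V=10
t=4: input=1 -> V=10
t=5: input=5 -> V=0 FIRE
t=6: input=3 -> V=0 FIRE
t=7: input=1 -> V=5

Answer: 1 3 1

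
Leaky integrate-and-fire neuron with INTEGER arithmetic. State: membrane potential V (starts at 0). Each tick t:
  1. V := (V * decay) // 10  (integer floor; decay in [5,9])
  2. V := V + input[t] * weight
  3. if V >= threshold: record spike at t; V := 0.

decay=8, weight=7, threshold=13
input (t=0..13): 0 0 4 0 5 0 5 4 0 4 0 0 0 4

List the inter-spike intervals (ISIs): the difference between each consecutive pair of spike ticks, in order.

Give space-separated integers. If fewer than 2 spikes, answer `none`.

Answer: 2 2 1 2 4

Derivation:
t=0: input=0 -> V=0
t=1: input=0 -> V=0
t=2: input=4 -> V=0 FIRE
t=3: input=0 -> V=0
t=4: input=5 -> V=0 FIRE
t=5: input=0 -> V=0
t=6: input=5 -> V=0 FIRE
t=7: input=4 -> V=0 FIRE
t=8: input=0 -> V=0
t=9: input=4 -> V=0 FIRE
t=10: input=0 -> V=0
t=11: input=0 -> V=0
t=12: input=0 -> V=0
t=13: input=4 -> V=0 FIRE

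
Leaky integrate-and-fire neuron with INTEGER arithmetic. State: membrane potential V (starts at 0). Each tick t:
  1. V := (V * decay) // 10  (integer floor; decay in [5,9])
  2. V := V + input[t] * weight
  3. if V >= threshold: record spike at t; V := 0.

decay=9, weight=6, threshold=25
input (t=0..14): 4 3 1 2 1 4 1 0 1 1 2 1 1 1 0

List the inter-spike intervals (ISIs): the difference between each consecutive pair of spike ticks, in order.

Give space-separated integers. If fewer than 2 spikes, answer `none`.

t=0: input=4 -> V=24
t=1: input=3 -> V=0 FIRE
t=2: input=1 -> V=6
t=3: input=2 -> V=17
t=4: input=1 -> V=21
t=5: input=4 -> V=0 FIRE
t=6: input=1 -> V=6
t=7: input=0 -> V=5
t=8: input=1 -> V=10
t=9: input=1 -> V=15
t=10: input=2 -> V=0 FIRE
t=11: input=1 -> V=6
t=12: input=1 -> V=11
t=13: input=1 -> V=15
t=14: input=0 -> V=13

Answer: 4 5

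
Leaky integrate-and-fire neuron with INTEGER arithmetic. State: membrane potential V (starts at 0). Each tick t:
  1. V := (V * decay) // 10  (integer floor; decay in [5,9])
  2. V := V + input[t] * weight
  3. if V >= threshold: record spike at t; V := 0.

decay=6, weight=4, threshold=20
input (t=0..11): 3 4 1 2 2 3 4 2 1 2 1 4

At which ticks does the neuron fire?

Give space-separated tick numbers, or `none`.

t=0: input=3 -> V=12
t=1: input=4 -> V=0 FIRE
t=2: input=1 -> V=4
t=3: input=2 -> V=10
t=4: input=2 -> V=14
t=5: input=3 -> V=0 FIRE
t=6: input=4 -> V=16
t=7: input=2 -> V=17
t=8: input=1 -> V=14
t=9: input=2 -> V=16
t=10: input=1 -> V=13
t=11: input=4 -> V=0 FIRE

Answer: 1 5 11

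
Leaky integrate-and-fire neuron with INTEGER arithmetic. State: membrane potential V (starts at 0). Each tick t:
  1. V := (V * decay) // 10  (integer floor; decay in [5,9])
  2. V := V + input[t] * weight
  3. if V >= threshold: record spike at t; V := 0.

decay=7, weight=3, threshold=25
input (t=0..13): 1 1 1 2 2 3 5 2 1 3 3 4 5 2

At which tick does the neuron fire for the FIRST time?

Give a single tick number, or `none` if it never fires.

Answer: 6

Derivation:
t=0: input=1 -> V=3
t=1: input=1 -> V=5
t=2: input=1 -> V=6
t=3: input=2 -> V=10
t=4: input=2 -> V=13
t=5: input=3 -> V=18
t=6: input=5 -> V=0 FIRE
t=7: input=2 -> V=6
t=8: input=1 -> V=7
t=9: input=3 -> V=13
t=10: input=3 -> V=18
t=11: input=4 -> V=24
t=12: input=5 -> V=0 FIRE
t=13: input=2 -> V=6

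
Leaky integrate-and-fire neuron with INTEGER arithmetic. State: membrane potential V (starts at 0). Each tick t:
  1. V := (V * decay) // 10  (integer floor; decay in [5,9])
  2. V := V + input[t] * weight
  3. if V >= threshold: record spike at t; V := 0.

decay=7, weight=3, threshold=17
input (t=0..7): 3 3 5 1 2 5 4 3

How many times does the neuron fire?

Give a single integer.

t=0: input=3 -> V=9
t=1: input=3 -> V=15
t=2: input=5 -> V=0 FIRE
t=3: input=1 -> V=3
t=4: input=2 -> V=8
t=5: input=5 -> V=0 FIRE
t=6: input=4 -> V=12
t=7: input=3 -> V=0 FIRE

Answer: 3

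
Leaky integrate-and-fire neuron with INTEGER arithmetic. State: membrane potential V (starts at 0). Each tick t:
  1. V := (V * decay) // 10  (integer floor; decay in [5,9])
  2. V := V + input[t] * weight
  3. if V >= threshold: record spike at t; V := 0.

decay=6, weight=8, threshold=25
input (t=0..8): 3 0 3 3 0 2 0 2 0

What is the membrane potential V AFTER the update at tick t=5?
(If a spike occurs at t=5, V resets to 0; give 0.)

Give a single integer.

Answer: 24

Derivation:
t=0: input=3 -> V=24
t=1: input=0 -> V=14
t=2: input=3 -> V=0 FIRE
t=3: input=3 -> V=24
t=4: input=0 -> V=14
t=5: input=2 -> V=24
t=6: input=0 -> V=14
t=7: input=2 -> V=24
t=8: input=0 -> V=14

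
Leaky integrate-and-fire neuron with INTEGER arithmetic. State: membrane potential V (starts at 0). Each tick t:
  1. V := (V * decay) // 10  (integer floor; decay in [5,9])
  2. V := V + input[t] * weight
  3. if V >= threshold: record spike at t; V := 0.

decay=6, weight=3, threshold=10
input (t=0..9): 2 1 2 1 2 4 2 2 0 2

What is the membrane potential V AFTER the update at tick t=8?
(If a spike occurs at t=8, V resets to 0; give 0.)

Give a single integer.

Answer: 5

Derivation:
t=0: input=2 -> V=6
t=1: input=1 -> V=6
t=2: input=2 -> V=9
t=3: input=1 -> V=8
t=4: input=2 -> V=0 FIRE
t=5: input=4 -> V=0 FIRE
t=6: input=2 -> V=6
t=7: input=2 -> V=9
t=8: input=0 -> V=5
t=9: input=2 -> V=9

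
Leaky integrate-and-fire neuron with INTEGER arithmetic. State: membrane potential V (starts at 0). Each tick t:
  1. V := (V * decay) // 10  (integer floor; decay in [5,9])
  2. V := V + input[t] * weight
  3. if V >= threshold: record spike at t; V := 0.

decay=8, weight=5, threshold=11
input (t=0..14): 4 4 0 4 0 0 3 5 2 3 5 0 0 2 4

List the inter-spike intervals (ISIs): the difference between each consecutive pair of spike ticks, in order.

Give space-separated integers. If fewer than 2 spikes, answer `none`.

t=0: input=4 -> V=0 FIRE
t=1: input=4 -> V=0 FIRE
t=2: input=0 -> V=0
t=3: input=4 -> V=0 FIRE
t=4: input=0 -> V=0
t=5: input=0 -> V=0
t=6: input=3 -> V=0 FIRE
t=7: input=5 -> V=0 FIRE
t=8: input=2 -> V=10
t=9: input=3 -> V=0 FIRE
t=10: input=5 -> V=0 FIRE
t=11: input=0 -> V=0
t=12: input=0 -> V=0
t=13: input=2 -> V=10
t=14: input=4 -> V=0 FIRE

Answer: 1 2 3 1 2 1 4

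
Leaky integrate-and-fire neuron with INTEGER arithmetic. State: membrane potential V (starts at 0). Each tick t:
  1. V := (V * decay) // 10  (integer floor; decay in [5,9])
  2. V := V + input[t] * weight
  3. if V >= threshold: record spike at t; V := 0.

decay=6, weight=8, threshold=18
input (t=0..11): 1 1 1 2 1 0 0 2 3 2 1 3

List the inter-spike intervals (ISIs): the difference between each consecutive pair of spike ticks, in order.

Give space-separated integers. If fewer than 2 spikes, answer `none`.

Answer: 5 3

Derivation:
t=0: input=1 -> V=8
t=1: input=1 -> V=12
t=2: input=1 -> V=15
t=3: input=2 -> V=0 FIRE
t=4: input=1 -> V=8
t=5: input=0 -> V=4
t=6: input=0 -> V=2
t=7: input=2 -> V=17
t=8: input=3 -> V=0 FIRE
t=9: input=2 -> V=16
t=10: input=1 -> V=17
t=11: input=3 -> V=0 FIRE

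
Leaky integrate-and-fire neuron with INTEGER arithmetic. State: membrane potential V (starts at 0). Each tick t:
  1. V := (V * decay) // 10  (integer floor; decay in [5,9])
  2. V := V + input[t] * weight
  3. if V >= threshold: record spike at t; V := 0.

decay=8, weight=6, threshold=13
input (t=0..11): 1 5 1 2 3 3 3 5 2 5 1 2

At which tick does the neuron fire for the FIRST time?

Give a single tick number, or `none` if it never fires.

t=0: input=1 -> V=6
t=1: input=5 -> V=0 FIRE
t=2: input=1 -> V=6
t=3: input=2 -> V=0 FIRE
t=4: input=3 -> V=0 FIRE
t=5: input=3 -> V=0 FIRE
t=6: input=3 -> V=0 FIRE
t=7: input=5 -> V=0 FIRE
t=8: input=2 -> V=12
t=9: input=5 -> V=0 FIRE
t=10: input=1 -> V=6
t=11: input=2 -> V=0 FIRE

Answer: 1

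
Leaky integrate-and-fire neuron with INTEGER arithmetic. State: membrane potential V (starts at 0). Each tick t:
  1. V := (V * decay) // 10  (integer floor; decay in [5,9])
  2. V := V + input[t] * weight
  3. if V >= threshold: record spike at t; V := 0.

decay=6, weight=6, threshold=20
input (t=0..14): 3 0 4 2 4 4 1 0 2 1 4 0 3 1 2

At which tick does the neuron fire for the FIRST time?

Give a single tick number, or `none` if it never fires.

Answer: 2

Derivation:
t=0: input=3 -> V=18
t=1: input=0 -> V=10
t=2: input=4 -> V=0 FIRE
t=3: input=2 -> V=12
t=4: input=4 -> V=0 FIRE
t=5: input=4 -> V=0 FIRE
t=6: input=1 -> V=6
t=7: input=0 -> V=3
t=8: input=2 -> V=13
t=9: input=1 -> V=13
t=10: input=4 -> V=0 FIRE
t=11: input=0 -> V=0
t=12: input=3 -> V=18
t=13: input=1 -> V=16
t=14: input=2 -> V=0 FIRE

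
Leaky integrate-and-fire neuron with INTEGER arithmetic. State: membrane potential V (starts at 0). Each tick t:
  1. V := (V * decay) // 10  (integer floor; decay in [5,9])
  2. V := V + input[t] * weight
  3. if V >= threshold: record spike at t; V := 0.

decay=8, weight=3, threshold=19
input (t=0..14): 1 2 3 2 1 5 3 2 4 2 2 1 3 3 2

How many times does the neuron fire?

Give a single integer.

Answer: 3

Derivation:
t=0: input=1 -> V=3
t=1: input=2 -> V=8
t=2: input=3 -> V=15
t=3: input=2 -> V=18
t=4: input=1 -> V=17
t=5: input=5 -> V=0 FIRE
t=6: input=3 -> V=9
t=7: input=2 -> V=13
t=8: input=4 -> V=0 FIRE
t=9: input=2 -> V=6
t=10: input=2 -> V=10
t=11: input=1 -> V=11
t=12: input=3 -> V=17
t=13: input=3 -> V=0 FIRE
t=14: input=2 -> V=6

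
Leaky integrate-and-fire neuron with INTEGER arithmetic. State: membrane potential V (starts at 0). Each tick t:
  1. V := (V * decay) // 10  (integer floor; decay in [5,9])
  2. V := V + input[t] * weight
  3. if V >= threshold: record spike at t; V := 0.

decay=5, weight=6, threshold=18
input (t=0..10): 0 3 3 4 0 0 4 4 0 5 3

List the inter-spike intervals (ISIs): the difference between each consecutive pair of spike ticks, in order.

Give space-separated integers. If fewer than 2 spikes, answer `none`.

Answer: 1 1 3 1 2 1

Derivation:
t=0: input=0 -> V=0
t=1: input=3 -> V=0 FIRE
t=2: input=3 -> V=0 FIRE
t=3: input=4 -> V=0 FIRE
t=4: input=0 -> V=0
t=5: input=0 -> V=0
t=6: input=4 -> V=0 FIRE
t=7: input=4 -> V=0 FIRE
t=8: input=0 -> V=0
t=9: input=5 -> V=0 FIRE
t=10: input=3 -> V=0 FIRE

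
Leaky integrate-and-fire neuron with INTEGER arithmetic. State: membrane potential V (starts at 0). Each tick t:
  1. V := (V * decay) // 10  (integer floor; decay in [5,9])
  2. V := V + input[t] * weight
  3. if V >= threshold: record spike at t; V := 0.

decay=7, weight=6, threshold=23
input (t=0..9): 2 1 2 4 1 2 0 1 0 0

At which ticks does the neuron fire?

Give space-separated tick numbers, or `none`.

Answer: 3

Derivation:
t=0: input=2 -> V=12
t=1: input=1 -> V=14
t=2: input=2 -> V=21
t=3: input=4 -> V=0 FIRE
t=4: input=1 -> V=6
t=5: input=2 -> V=16
t=6: input=0 -> V=11
t=7: input=1 -> V=13
t=8: input=0 -> V=9
t=9: input=0 -> V=6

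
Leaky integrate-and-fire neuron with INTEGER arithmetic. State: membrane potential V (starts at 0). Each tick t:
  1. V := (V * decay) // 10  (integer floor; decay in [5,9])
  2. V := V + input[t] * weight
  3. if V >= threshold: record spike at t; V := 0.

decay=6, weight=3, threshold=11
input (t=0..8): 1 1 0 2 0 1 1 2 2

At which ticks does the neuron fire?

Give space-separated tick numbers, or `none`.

Answer: 8

Derivation:
t=0: input=1 -> V=3
t=1: input=1 -> V=4
t=2: input=0 -> V=2
t=3: input=2 -> V=7
t=4: input=0 -> V=4
t=5: input=1 -> V=5
t=6: input=1 -> V=6
t=7: input=2 -> V=9
t=8: input=2 -> V=0 FIRE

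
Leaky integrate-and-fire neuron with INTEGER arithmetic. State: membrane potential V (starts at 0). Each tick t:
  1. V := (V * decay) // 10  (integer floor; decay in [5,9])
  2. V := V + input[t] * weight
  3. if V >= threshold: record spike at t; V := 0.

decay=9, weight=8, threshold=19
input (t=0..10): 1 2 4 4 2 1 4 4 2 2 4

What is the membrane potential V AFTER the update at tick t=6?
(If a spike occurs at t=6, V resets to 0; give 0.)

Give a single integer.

t=0: input=1 -> V=8
t=1: input=2 -> V=0 FIRE
t=2: input=4 -> V=0 FIRE
t=3: input=4 -> V=0 FIRE
t=4: input=2 -> V=16
t=5: input=1 -> V=0 FIRE
t=6: input=4 -> V=0 FIRE
t=7: input=4 -> V=0 FIRE
t=8: input=2 -> V=16
t=9: input=2 -> V=0 FIRE
t=10: input=4 -> V=0 FIRE

Answer: 0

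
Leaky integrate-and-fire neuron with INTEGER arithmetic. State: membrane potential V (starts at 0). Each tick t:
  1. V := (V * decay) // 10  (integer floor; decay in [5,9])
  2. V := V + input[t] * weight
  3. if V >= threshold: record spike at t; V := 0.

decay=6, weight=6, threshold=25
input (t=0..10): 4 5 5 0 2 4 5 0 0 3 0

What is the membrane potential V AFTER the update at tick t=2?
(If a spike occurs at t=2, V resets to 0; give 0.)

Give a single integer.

Answer: 0

Derivation:
t=0: input=4 -> V=24
t=1: input=5 -> V=0 FIRE
t=2: input=5 -> V=0 FIRE
t=3: input=0 -> V=0
t=4: input=2 -> V=12
t=5: input=4 -> V=0 FIRE
t=6: input=5 -> V=0 FIRE
t=7: input=0 -> V=0
t=8: input=0 -> V=0
t=9: input=3 -> V=18
t=10: input=0 -> V=10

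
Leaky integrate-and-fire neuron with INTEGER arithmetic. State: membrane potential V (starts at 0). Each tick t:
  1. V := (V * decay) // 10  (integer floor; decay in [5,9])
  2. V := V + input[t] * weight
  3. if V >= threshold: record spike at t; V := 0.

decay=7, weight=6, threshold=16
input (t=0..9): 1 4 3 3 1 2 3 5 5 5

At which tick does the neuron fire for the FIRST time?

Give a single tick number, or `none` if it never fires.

Answer: 1

Derivation:
t=0: input=1 -> V=6
t=1: input=4 -> V=0 FIRE
t=2: input=3 -> V=0 FIRE
t=3: input=3 -> V=0 FIRE
t=4: input=1 -> V=6
t=5: input=2 -> V=0 FIRE
t=6: input=3 -> V=0 FIRE
t=7: input=5 -> V=0 FIRE
t=8: input=5 -> V=0 FIRE
t=9: input=5 -> V=0 FIRE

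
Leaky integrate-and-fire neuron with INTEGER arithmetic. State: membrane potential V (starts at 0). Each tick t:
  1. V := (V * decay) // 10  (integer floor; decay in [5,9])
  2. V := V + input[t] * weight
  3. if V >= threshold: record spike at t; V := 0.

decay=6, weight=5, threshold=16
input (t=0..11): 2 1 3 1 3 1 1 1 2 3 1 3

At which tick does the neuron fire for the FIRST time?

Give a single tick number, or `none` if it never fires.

t=0: input=2 -> V=10
t=1: input=1 -> V=11
t=2: input=3 -> V=0 FIRE
t=3: input=1 -> V=5
t=4: input=3 -> V=0 FIRE
t=5: input=1 -> V=5
t=6: input=1 -> V=8
t=7: input=1 -> V=9
t=8: input=2 -> V=15
t=9: input=3 -> V=0 FIRE
t=10: input=1 -> V=5
t=11: input=3 -> V=0 FIRE

Answer: 2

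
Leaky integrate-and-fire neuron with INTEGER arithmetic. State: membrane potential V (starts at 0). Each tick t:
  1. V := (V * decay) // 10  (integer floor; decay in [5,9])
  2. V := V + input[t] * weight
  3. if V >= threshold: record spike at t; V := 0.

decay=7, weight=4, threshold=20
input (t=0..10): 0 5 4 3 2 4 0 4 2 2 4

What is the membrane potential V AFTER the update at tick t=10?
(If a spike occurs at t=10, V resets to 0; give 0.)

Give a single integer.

t=0: input=0 -> V=0
t=1: input=5 -> V=0 FIRE
t=2: input=4 -> V=16
t=3: input=3 -> V=0 FIRE
t=4: input=2 -> V=8
t=5: input=4 -> V=0 FIRE
t=6: input=0 -> V=0
t=7: input=4 -> V=16
t=8: input=2 -> V=19
t=9: input=2 -> V=0 FIRE
t=10: input=4 -> V=16

Answer: 16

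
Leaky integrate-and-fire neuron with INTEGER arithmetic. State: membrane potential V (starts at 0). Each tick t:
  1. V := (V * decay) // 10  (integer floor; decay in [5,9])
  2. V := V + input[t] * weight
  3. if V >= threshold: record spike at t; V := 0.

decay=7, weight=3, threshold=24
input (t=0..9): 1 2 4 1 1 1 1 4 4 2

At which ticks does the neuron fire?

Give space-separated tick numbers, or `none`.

Answer: 8

Derivation:
t=0: input=1 -> V=3
t=1: input=2 -> V=8
t=2: input=4 -> V=17
t=3: input=1 -> V=14
t=4: input=1 -> V=12
t=5: input=1 -> V=11
t=6: input=1 -> V=10
t=7: input=4 -> V=19
t=8: input=4 -> V=0 FIRE
t=9: input=2 -> V=6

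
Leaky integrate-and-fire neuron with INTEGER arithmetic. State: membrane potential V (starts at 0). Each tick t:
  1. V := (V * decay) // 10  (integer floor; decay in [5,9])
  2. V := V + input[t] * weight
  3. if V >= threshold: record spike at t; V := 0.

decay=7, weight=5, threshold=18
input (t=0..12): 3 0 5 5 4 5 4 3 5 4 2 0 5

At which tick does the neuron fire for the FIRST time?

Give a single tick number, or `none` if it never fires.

Answer: 2

Derivation:
t=0: input=3 -> V=15
t=1: input=0 -> V=10
t=2: input=5 -> V=0 FIRE
t=3: input=5 -> V=0 FIRE
t=4: input=4 -> V=0 FIRE
t=5: input=5 -> V=0 FIRE
t=6: input=4 -> V=0 FIRE
t=7: input=3 -> V=15
t=8: input=5 -> V=0 FIRE
t=9: input=4 -> V=0 FIRE
t=10: input=2 -> V=10
t=11: input=0 -> V=7
t=12: input=5 -> V=0 FIRE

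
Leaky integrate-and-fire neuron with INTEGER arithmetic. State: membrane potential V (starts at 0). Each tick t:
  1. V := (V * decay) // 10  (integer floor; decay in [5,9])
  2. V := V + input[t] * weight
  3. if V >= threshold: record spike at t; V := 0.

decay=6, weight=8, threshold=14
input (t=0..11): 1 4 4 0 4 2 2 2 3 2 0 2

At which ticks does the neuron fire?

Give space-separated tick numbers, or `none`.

Answer: 1 2 4 5 6 7 8 9 11

Derivation:
t=0: input=1 -> V=8
t=1: input=4 -> V=0 FIRE
t=2: input=4 -> V=0 FIRE
t=3: input=0 -> V=0
t=4: input=4 -> V=0 FIRE
t=5: input=2 -> V=0 FIRE
t=6: input=2 -> V=0 FIRE
t=7: input=2 -> V=0 FIRE
t=8: input=3 -> V=0 FIRE
t=9: input=2 -> V=0 FIRE
t=10: input=0 -> V=0
t=11: input=2 -> V=0 FIRE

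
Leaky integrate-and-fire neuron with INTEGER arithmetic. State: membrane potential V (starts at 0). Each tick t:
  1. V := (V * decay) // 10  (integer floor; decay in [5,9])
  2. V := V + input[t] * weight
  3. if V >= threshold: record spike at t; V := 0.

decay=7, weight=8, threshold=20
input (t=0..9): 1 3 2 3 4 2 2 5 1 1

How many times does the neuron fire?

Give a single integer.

t=0: input=1 -> V=8
t=1: input=3 -> V=0 FIRE
t=2: input=2 -> V=16
t=3: input=3 -> V=0 FIRE
t=4: input=4 -> V=0 FIRE
t=5: input=2 -> V=16
t=6: input=2 -> V=0 FIRE
t=7: input=5 -> V=0 FIRE
t=8: input=1 -> V=8
t=9: input=1 -> V=13

Answer: 5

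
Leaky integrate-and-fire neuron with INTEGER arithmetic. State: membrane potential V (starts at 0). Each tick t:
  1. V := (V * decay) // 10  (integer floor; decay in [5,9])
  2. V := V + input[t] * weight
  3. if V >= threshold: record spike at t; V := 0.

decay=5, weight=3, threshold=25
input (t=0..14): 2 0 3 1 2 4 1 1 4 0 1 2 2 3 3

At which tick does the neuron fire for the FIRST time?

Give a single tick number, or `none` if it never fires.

t=0: input=2 -> V=6
t=1: input=0 -> V=3
t=2: input=3 -> V=10
t=3: input=1 -> V=8
t=4: input=2 -> V=10
t=5: input=4 -> V=17
t=6: input=1 -> V=11
t=7: input=1 -> V=8
t=8: input=4 -> V=16
t=9: input=0 -> V=8
t=10: input=1 -> V=7
t=11: input=2 -> V=9
t=12: input=2 -> V=10
t=13: input=3 -> V=14
t=14: input=3 -> V=16

Answer: none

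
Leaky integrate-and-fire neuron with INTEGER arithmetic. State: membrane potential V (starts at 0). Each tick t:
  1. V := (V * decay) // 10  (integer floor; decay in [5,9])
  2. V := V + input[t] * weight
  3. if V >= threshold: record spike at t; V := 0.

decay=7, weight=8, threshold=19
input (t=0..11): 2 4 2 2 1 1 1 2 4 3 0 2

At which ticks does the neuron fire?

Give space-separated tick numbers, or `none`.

t=0: input=2 -> V=16
t=1: input=4 -> V=0 FIRE
t=2: input=2 -> V=16
t=3: input=2 -> V=0 FIRE
t=4: input=1 -> V=8
t=5: input=1 -> V=13
t=6: input=1 -> V=17
t=7: input=2 -> V=0 FIRE
t=8: input=4 -> V=0 FIRE
t=9: input=3 -> V=0 FIRE
t=10: input=0 -> V=0
t=11: input=2 -> V=16

Answer: 1 3 7 8 9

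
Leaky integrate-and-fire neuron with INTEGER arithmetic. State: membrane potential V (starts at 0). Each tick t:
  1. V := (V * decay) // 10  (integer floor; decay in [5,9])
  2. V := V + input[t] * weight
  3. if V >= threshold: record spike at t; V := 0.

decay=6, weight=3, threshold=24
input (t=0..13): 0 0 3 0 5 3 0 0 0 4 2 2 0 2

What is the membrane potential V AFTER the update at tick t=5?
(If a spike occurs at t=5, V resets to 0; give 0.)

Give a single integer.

Answer: 19

Derivation:
t=0: input=0 -> V=0
t=1: input=0 -> V=0
t=2: input=3 -> V=9
t=3: input=0 -> V=5
t=4: input=5 -> V=18
t=5: input=3 -> V=19
t=6: input=0 -> V=11
t=7: input=0 -> V=6
t=8: input=0 -> V=3
t=9: input=4 -> V=13
t=10: input=2 -> V=13
t=11: input=2 -> V=13
t=12: input=0 -> V=7
t=13: input=2 -> V=10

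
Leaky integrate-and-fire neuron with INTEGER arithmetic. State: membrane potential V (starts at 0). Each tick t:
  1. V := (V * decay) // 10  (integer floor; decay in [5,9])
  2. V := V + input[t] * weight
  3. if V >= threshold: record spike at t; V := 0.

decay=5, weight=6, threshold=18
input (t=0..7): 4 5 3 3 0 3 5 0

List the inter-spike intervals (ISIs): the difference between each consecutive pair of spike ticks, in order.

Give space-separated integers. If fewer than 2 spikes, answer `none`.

t=0: input=4 -> V=0 FIRE
t=1: input=5 -> V=0 FIRE
t=2: input=3 -> V=0 FIRE
t=3: input=3 -> V=0 FIRE
t=4: input=0 -> V=0
t=5: input=3 -> V=0 FIRE
t=6: input=5 -> V=0 FIRE
t=7: input=0 -> V=0

Answer: 1 1 1 2 1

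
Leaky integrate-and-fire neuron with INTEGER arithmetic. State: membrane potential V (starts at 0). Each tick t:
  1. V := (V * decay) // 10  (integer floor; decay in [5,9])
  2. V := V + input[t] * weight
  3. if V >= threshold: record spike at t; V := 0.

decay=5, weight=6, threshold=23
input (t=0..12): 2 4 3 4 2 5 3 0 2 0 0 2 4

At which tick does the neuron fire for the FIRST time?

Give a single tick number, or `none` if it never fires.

Answer: 1

Derivation:
t=0: input=2 -> V=12
t=1: input=4 -> V=0 FIRE
t=2: input=3 -> V=18
t=3: input=4 -> V=0 FIRE
t=4: input=2 -> V=12
t=5: input=5 -> V=0 FIRE
t=6: input=3 -> V=18
t=7: input=0 -> V=9
t=8: input=2 -> V=16
t=9: input=0 -> V=8
t=10: input=0 -> V=4
t=11: input=2 -> V=14
t=12: input=4 -> V=0 FIRE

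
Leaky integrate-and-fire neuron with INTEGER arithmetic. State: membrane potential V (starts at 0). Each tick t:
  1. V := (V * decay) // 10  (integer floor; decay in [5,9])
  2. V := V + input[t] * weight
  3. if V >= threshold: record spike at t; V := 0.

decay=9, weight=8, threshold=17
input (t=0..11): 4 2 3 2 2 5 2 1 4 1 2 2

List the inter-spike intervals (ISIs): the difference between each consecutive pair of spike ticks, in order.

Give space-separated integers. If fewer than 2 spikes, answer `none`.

t=0: input=4 -> V=0 FIRE
t=1: input=2 -> V=16
t=2: input=3 -> V=0 FIRE
t=3: input=2 -> V=16
t=4: input=2 -> V=0 FIRE
t=5: input=5 -> V=0 FIRE
t=6: input=2 -> V=16
t=7: input=1 -> V=0 FIRE
t=8: input=4 -> V=0 FIRE
t=9: input=1 -> V=8
t=10: input=2 -> V=0 FIRE
t=11: input=2 -> V=16

Answer: 2 2 1 2 1 2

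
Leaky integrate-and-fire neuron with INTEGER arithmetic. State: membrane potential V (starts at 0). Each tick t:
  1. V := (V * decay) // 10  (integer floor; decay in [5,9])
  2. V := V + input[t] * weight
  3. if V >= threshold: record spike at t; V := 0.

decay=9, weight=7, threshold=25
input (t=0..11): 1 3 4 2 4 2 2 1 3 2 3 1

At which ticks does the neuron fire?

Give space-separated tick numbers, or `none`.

t=0: input=1 -> V=7
t=1: input=3 -> V=0 FIRE
t=2: input=4 -> V=0 FIRE
t=3: input=2 -> V=14
t=4: input=4 -> V=0 FIRE
t=5: input=2 -> V=14
t=6: input=2 -> V=0 FIRE
t=7: input=1 -> V=7
t=8: input=3 -> V=0 FIRE
t=9: input=2 -> V=14
t=10: input=3 -> V=0 FIRE
t=11: input=1 -> V=7

Answer: 1 2 4 6 8 10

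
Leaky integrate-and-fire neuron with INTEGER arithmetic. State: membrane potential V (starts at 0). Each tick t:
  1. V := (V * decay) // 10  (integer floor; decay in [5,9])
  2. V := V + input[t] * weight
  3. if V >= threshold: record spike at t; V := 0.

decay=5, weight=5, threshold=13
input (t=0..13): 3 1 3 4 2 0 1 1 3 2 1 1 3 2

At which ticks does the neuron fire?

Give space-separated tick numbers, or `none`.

t=0: input=3 -> V=0 FIRE
t=1: input=1 -> V=5
t=2: input=3 -> V=0 FIRE
t=3: input=4 -> V=0 FIRE
t=4: input=2 -> V=10
t=5: input=0 -> V=5
t=6: input=1 -> V=7
t=7: input=1 -> V=8
t=8: input=3 -> V=0 FIRE
t=9: input=2 -> V=10
t=10: input=1 -> V=10
t=11: input=1 -> V=10
t=12: input=3 -> V=0 FIRE
t=13: input=2 -> V=10

Answer: 0 2 3 8 12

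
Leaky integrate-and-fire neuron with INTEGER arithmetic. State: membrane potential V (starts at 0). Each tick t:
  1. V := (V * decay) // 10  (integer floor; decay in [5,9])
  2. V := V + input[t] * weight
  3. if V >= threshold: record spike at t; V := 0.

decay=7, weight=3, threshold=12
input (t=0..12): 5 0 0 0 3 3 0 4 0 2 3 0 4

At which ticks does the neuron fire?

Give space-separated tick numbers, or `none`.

t=0: input=5 -> V=0 FIRE
t=1: input=0 -> V=0
t=2: input=0 -> V=0
t=3: input=0 -> V=0
t=4: input=3 -> V=9
t=5: input=3 -> V=0 FIRE
t=6: input=0 -> V=0
t=7: input=4 -> V=0 FIRE
t=8: input=0 -> V=0
t=9: input=2 -> V=6
t=10: input=3 -> V=0 FIRE
t=11: input=0 -> V=0
t=12: input=4 -> V=0 FIRE

Answer: 0 5 7 10 12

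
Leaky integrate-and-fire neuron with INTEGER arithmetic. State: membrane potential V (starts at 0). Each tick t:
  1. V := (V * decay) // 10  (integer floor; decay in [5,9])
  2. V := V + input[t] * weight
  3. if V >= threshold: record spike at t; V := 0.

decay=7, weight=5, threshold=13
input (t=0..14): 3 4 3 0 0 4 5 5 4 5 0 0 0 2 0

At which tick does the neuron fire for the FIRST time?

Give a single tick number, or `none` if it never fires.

Answer: 0

Derivation:
t=0: input=3 -> V=0 FIRE
t=1: input=4 -> V=0 FIRE
t=2: input=3 -> V=0 FIRE
t=3: input=0 -> V=0
t=4: input=0 -> V=0
t=5: input=4 -> V=0 FIRE
t=6: input=5 -> V=0 FIRE
t=7: input=5 -> V=0 FIRE
t=8: input=4 -> V=0 FIRE
t=9: input=5 -> V=0 FIRE
t=10: input=0 -> V=0
t=11: input=0 -> V=0
t=12: input=0 -> V=0
t=13: input=2 -> V=10
t=14: input=0 -> V=7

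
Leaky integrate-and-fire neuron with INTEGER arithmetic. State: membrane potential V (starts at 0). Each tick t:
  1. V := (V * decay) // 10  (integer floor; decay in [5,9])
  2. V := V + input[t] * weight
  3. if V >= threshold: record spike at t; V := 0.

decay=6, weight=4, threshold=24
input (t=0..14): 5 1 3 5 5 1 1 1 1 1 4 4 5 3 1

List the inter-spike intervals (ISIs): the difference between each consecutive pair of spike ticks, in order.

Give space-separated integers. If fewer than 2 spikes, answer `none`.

Answer: 8 2

Derivation:
t=0: input=5 -> V=20
t=1: input=1 -> V=16
t=2: input=3 -> V=21
t=3: input=5 -> V=0 FIRE
t=4: input=5 -> V=20
t=5: input=1 -> V=16
t=6: input=1 -> V=13
t=7: input=1 -> V=11
t=8: input=1 -> V=10
t=9: input=1 -> V=10
t=10: input=4 -> V=22
t=11: input=4 -> V=0 FIRE
t=12: input=5 -> V=20
t=13: input=3 -> V=0 FIRE
t=14: input=1 -> V=4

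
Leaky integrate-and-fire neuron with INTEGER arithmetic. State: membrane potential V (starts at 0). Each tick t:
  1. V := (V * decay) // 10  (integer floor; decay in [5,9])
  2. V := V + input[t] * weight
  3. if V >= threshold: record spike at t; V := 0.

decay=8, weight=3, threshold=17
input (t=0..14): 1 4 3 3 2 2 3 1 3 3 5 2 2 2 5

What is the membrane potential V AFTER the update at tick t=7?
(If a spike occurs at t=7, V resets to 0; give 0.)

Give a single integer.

Answer: 3

Derivation:
t=0: input=1 -> V=3
t=1: input=4 -> V=14
t=2: input=3 -> V=0 FIRE
t=3: input=3 -> V=9
t=4: input=2 -> V=13
t=5: input=2 -> V=16
t=6: input=3 -> V=0 FIRE
t=7: input=1 -> V=3
t=8: input=3 -> V=11
t=9: input=3 -> V=0 FIRE
t=10: input=5 -> V=15
t=11: input=2 -> V=0 FIRE
t=12: input=2 -> V=6
t=13: input=2 -> V=10
t=14: input=5 -> V=0 FIRE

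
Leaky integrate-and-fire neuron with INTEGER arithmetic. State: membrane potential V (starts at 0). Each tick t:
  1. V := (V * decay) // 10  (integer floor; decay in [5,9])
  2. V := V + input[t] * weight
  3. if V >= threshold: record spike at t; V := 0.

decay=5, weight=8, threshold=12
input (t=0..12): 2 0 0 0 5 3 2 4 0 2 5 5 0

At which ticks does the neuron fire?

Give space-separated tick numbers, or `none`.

t=0: input=2 -> V=0 FIRE
t=1: input=0 -> V=0
t=2: input=0 -> V=0
t=3: input=0 -> V=0
t=4: input=5 -> V=0 FIRE
t=5: input=3 -> V=0 FIRE
t=6: input=2 -> V=0 FIRE
t=7: input=4 -> V=0 FIRE
t=8: input=0 -> V=0
t=9: input=2 -> V=0 FIRE
t=10: input=5 -> V=0 FIRE
t=11: input=5 -> V=0 FIRE
t=12: input=0 -> V=0

Answer: 0 4 5 6 7 9 10 11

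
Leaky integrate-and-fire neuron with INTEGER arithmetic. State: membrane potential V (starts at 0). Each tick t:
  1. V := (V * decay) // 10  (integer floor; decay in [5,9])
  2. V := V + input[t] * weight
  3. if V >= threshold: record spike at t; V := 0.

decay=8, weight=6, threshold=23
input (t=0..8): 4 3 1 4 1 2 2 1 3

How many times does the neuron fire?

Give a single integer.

Answer: 3

Derivation:
t=0: input=4 -> V=0 FIRE
t=1: input=3 -> V=18
t=2: input=1 -> V=20
t=3: input=4 -> V=0 FIRE
t=4: input=1 -> V=6
t=5: input=2 -> V=16
t=6: input=2 -> V=0 FIRE
t=7: input=1 -> V=6
t=8: input=3 -> V=22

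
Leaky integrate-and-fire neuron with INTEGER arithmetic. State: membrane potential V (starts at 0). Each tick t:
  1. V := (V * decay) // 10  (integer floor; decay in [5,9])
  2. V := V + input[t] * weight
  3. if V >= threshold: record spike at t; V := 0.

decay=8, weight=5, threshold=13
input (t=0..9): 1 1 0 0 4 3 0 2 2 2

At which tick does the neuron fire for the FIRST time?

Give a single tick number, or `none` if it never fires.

t=0: input=1 -> V=5
t=1: input=1 -> V=9
t=2: input=0 -> V=7
t=3: input=0 -> V=5
t=4: input=4 -> V=0 FIRE
t=5: input=3 -> V=0 FIRE
t=6: input=0 -> V=0
t=7: input=2 -> V=10
t=8: input=2 -> V=0 FIRE
t=9: input=2 -> V=10

Answer: 4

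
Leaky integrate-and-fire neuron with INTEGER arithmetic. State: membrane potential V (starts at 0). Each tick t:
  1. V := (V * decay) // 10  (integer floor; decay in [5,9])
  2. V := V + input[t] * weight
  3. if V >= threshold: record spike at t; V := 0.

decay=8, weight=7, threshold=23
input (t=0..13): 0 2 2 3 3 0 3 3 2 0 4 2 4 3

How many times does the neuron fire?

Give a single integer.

Answer: 5

Derivation:
t=0: input=0 -> V=0
t=1: input=2 -> V=14
t=2: input=2 -> V=0 FIRE
t=3: input=3 -> V=21
t=4: input=3 -> V=0 FIRE
t=5: input=0 -> V=0
t=6: input=3 -> V=21
t=7: input=3 -> V=0 FIRE
t=8: input=2 -> V=14
t=9: input=0 -> V=11
t=10: input=4 -> V=0 FIRE
t=11: input=2 -> V=14
t=12: input=4 -> V=0 FIRE
t=13: input=3 -> V=21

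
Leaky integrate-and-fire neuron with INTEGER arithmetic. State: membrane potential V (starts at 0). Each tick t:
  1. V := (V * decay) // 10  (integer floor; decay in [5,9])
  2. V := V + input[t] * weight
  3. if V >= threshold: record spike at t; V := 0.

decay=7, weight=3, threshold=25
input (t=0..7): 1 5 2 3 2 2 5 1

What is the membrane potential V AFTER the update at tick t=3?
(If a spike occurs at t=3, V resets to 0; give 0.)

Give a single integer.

t=0: input=1 -> V=3
t=1: input=5 -> V=17
t=2: input=2 -> V=17
t=3: input=3 -> V=20
t=4: input=2 -> V=20
t=5: input=2 -> V=20
t=6: input=5 -> V=0 FIRE
t=7: input=1 -> V=3

Answer: 20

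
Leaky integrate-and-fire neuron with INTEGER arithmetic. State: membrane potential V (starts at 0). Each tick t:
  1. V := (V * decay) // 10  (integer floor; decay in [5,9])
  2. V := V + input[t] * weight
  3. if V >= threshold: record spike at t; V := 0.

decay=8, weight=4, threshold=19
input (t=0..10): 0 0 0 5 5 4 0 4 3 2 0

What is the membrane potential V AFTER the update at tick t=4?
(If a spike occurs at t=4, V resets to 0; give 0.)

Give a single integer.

t=0: input=0 -> V=0
t=1: input=0 -> V=0
t=2: input=0 -> V=0
t=3: input=5 -> V=0 FIRE
t=4: input=5 -> V=0 FIRE
t=5: input=4 -> V=16
t=6: input=0 -> V=12
t=7: input=4 -> V=0 FIRE
t=8: input=3 -> V=12
t=9: input=2 -> V=17
t=10: input=0 -> V=13

Answer: 0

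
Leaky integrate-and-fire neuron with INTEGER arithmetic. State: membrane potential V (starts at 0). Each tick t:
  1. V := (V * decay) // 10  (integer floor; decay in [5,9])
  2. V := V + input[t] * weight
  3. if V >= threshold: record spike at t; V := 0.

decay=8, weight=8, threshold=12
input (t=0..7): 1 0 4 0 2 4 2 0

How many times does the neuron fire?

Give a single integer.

Answer: 4

Derivation:
t=0: input=1 -> V=8
t=1: input=0 -> V=6
t=2: input=4 -> V=0 FIRE
t=3: input=0 -> V=0
t=4: input=2 -> V=0 FIRE
t=5: input=4 -> V=0 FIRE
t=6: input=2 -> V=0 FIRE
t=7: input=0 -> V=0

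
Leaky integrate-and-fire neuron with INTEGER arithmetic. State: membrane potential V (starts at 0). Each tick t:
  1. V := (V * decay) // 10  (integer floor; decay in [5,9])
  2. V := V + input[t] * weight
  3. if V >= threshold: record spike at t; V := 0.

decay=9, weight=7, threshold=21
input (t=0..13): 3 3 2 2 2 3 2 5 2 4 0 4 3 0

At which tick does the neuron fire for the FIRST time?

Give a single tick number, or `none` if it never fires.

t=0: input=3 -> V=0 FIRE
t=1: input=3 -> V=0 FIRE
t=2: input=2 -> V=14
t=3: input=2 -> V=0 FIRE
t=4: input=2 -> V=14
t=5: input=3 -> V=0 FIRE
t=6: input=2 -> V=14
t=7: input=5 -> V=0 FIRE
t=8: input=2 -> V=14
t=9: input=4 -> V=0 FIRE
t=10: input=0 -> V=0
t=11: input=4 -> V=0 FIRE
t=12: input=3 -> V=0 FIRE
t=13: input=0 -> V=0

Answer: 0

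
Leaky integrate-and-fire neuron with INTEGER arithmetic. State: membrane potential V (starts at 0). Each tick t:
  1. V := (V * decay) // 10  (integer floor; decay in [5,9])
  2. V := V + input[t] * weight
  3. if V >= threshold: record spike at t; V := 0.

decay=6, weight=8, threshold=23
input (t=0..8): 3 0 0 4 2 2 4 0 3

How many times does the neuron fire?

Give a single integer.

Answer: 5

Derivation:
t=0: input=3 -> V=0 FIRE
t=1: input=0 -> V=0
t=2: input=0 -> V=0
t=3: input=4 -> V=0 FIRE
t=4: input=2 -> V=16
t=5: input=2 -> V=0 FIRE
t=6: input=4 -> V=0 FIRE
t=7: input=0 -> V=0
t=8: input=3 -> V=0 FIRE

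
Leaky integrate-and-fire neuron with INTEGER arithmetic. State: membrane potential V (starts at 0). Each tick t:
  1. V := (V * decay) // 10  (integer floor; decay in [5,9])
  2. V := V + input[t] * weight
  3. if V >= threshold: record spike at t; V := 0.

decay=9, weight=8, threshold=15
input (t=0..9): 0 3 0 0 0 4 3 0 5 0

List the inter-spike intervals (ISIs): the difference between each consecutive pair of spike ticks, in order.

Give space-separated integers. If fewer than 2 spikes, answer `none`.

t=0: input=0 -> V=0
t=1: input=3 -> V=0 FIRE
t=2: input=0 -> V=0
t=3: input=0 -> V=0
t=4: input=0 -> V=0
t=5: input=4 -> V=0 FIRE
t=6: input=3 -> V=0 FIRE
t=7: input=0 -> V=0
t=8: input=5 -> V=0 FIRE
t=9: input=0 -> V=0

Answer: 4 1 2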